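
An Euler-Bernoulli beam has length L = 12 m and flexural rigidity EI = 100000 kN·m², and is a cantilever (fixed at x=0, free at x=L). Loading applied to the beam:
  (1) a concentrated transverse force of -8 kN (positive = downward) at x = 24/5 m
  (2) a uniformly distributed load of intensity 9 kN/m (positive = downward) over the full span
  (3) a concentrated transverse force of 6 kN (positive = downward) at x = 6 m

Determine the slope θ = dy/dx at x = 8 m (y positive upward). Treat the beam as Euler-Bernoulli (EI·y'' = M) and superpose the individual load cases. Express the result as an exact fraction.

Load 1 — point force P=-8 kN at a=24/5 m (b=L-a=36/5):
  θ_1 = -Pa²/(2EI)  [x>a] = -(-8)·(24/5)²/(2·100000) = 72/78125 rad
Load 2 — uniform load w=9 kN/m over full span:
  θ_2 = -wx(x²-3Lx+3L²)/(6EI) = -9·8·(8²-3·12·8+3·12²)/(6·100000) = -78/3125 rad
Load 3 — point force P=6 kN at a=6 m (b=L-a=6):
  θ_3 = -Pa²/(2EI)  [x>a] = -6·6²/(2·100000) = -27/25000 rad
Superposition: θ = Σ θ_i = -15699/625000 rad ≈ -0.025118 rad

θ(8) = -15699/625000 rad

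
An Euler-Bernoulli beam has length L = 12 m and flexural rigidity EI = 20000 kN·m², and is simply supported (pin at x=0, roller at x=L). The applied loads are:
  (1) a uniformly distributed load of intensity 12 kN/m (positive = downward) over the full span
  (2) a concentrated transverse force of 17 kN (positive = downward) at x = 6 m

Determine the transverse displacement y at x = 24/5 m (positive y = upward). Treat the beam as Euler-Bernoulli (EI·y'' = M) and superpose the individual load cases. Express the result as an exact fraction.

Load 1 — uniform load w=12 kN/m over full span:
  y_1 = -wx(L³-2Lx²+x³)/(24EI) = -12·(24/5)·(12³-2·12·(24/5)²+(24/5)³)/(24·20000) = -60264/390625 m
Load 2 — point force P=17 kN at a=6 m (b=L-a=6):
  y_2 = -Pbx(L²-b²-x²)/(6LEI)  [x≤a] = -17·6·(24/5)·(12²-6²-(24/5)²)/(6·12·20000) = -9027/312500 m
Superposition: y = Σ y_i = -286191/1562500 m ≈ -0.183162 m

y(24/5) = -286191/1562500 m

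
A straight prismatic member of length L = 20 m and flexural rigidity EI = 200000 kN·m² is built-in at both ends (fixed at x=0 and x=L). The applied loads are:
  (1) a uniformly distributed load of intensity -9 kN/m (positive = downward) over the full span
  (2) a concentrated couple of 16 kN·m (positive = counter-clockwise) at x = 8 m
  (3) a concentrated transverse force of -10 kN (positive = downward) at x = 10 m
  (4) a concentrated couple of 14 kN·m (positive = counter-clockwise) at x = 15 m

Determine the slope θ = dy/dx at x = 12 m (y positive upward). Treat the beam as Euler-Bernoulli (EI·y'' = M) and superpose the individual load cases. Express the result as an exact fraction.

θ(12) = -40987/25000000 rad

Load 1 — uniform load w=-9 kN/m over full span:
  θ_1 = -wx(L-x)(L-2x)/(12EI) = -(-9)·12·(20-12)·(20-2·12)/(12·200000) = -9/6250 rad
Load 2 — applied couple M₀=16 kN·m at a=8 m (b=L-a=12):
  θ_2 = (R_Ax²/2 - M_Ax - M₀(x-a))/EI  [x>a] with R_A=144/125, M_A=48/25 = ((144/125)·12²/2 - (48/25)·12 - 16·(12-8))/200000 = -8/390625 rad
Load 3 — point force P=-10 kN at a=10 m (b=L-a=10):
  θ_3 = Pa²(L-x)(2bL-(3b+a)(L-x))/(2L³EI)  [x>a] = (-10)·10²·(20-12)·(2·10·20-(3·10+10)·(20-12))/(2·20³·200000) = -1/5000 rad
Load 4 — applied couple M₀=14 kN·m at a=15 m (b=L-a=5):
  θ_4 = (R_Ax²/2 - M_Ax)/EI  [x≤a] with R_A=63/80, M_A=35/8 = ((63/80)·12²/2 - (35/8)·12)/200000 = 21/1000000 rad
Superposition: θ = Σ θ_i = -40987/25000000 rad ≈ -0.001639 rad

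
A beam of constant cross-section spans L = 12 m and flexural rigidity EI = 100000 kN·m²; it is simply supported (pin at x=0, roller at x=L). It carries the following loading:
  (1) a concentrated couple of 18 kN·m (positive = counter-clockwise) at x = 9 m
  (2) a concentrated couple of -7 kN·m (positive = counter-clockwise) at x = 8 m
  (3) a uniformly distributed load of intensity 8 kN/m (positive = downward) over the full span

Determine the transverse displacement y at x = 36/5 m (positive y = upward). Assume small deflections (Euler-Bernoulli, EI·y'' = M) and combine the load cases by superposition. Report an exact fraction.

Load 1 — applied couple M₀=18 kN·m at a=9 m (b=L-a=3):
  y_1 = (M₀x³/(6L)+C₁x)/EI  [x≤a] with C₁=M₀(3b²-L²)/(6L)=-117/4 = (18·(36/5)³/(6·12)+(-117/4)·(36/5))/100000 = -14661/12500000 m
Load 2 — applied couple M₀=-7 kN·m at a=8 m (b=L-a=4):
  y_2 = (M₀x³/(6L)+C₁x)/EI  [x≤a] with C₁=M₀(3b²-L²)/(6L)=28/3 = ((-7)·(36/5)³/(6·12)+(28/3)·(36/5))/100000 = 483/1562500 m
Load 3 — uniform load w=8 kN/m over full span:
  y_3 = -wx(L³-2Lx²+x³)/(24EI) = -8·(36/5)·(12³-2·12·(36/5)²+(36/5)³)/(24·100000) = -40176/1953125 m
Superposition: y = Σ y_i = -1339617/62500000 m ≈ -0.021434 m

y(36/5) = -1339617/62500000 m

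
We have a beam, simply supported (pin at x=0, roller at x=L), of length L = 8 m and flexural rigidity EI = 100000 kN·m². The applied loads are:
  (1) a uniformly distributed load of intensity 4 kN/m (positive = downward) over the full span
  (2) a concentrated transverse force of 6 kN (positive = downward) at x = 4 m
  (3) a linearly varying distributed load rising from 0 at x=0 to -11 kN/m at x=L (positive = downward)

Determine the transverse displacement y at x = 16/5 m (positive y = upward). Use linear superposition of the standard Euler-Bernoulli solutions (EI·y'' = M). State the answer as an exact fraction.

y(16/5) = 15532/146484375 m

Load 1 — uniform load w=4 kN/m over full span:
  y_1 = -wx(L³-2Lx²+x³)/(24EI) = -4·(16/5)·(8³-2·8·(16/5)²+(16/5)³)/(24·100000) = -3968/1953125 m
Load 2 — point force P=6 kN at a=4 m (b=L-a=4):
  y_2 = -Pbx(L²-b²-x²)/(6LEI)  [x≤a] = -6·4·(16/5)·(8²-4²-(16/5)²)/(6·8·100000) = -236/390625 m
Load 3 — triangular load w₀=-11 kN/m (0→w₀ over full span):
  y_3 = -w₀x(7L⁴-10L²x²+3x⁴)/(360LEI) = -(-11)·(16/5)·(7·8⁴-10·8²·(16/5)²+3·(16/5)⁴)/(360·8·100000) = 401632/146484375 m
Superposition: y = Σ y_i = 15532/146484375 m ≈ 0.000106 m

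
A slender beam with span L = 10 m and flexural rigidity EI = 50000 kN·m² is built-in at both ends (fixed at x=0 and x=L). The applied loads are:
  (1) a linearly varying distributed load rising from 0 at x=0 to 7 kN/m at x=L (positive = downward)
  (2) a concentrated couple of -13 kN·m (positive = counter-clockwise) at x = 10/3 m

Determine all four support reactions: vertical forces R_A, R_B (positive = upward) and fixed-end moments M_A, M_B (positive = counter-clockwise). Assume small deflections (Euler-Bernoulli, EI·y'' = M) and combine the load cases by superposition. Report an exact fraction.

Load 1 — triangular load w₀=7 kN/m (0→w₀ over full span):
  R_A = 3w₀L/20 = 3·7·10/20 = 21/2 kN
  M_A = w₀L²/30 = 7·10²/30 = 70/3 kN·m
  R_B = 7w₀L/20 = 7·7·10/20 = 49/2 kN
  M_B = -w₀L²/20 = -7·10²/20 = -35 kN·m
Load 2 — applied couple M₀=-13 kN·m at a=10/3 m (b=L-a=20/3):
  R_A = 6M₀ab/L³ = 6·(-13)·(10/3)·(20/3)/10³ = -26/15 kN
  M_A = M₀b(2a-b)/L² = (-13)·(20/3)·(2·(10/3)-(20/3))/10² = 0 kN·m
  R_B = -6M₀ab/L³ = -6·(-13)·(10/3)·(20/3)/10³ = 26/15 kN
  M_B = M₀a(2b-a)/L² = (-13)·(10/3)·(2·(20/3)-(10/3))/10² = -13/3 kN·m
Superposition: R_A = 263/30 kN, M_A = 70/3 kN·m, R_B = 787/30 kN, M_B = -118/3 kN·m

R_A = 263/30 kN, M_A = 70/3 kN·m, R_B = 787/30 kN, M_B = -118/3 kN·m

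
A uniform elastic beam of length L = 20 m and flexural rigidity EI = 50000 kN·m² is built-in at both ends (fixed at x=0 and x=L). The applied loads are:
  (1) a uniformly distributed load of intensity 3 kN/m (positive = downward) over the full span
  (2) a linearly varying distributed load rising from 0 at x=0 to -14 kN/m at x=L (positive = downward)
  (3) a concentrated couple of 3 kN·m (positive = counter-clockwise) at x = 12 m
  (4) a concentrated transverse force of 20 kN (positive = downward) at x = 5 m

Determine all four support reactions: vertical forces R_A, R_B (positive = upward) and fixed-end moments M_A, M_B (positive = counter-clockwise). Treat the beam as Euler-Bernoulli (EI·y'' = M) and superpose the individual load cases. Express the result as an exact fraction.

Load 1 — uniform load w=3 kN/m over full span:
  R_A = wL/2 = 3·20/2 = 30 kN
  M_A = wL²/12 = 3·20²/12 = 100 kN·m
  R_B = wL/2 = 3·20/2 = 30 kN
  M_B = -wL²/12 = -3·20²/12 = -100 kN·m
Load 2 — triangular load w₀=-14 kN/m (0→w₀ over full span):
  R_A = 3w₀L/20 = 3·(-14)·20/20 = -42 kN
  M_A = w₀L²/30 = (-14)·20²/30 = -560/3 kN·m
  R_B = 7w₀L/20 = 7·(-14)·20/20 = -98 kN
  M_B = -w₀L²/20 = -(-14)·20²/20 = 280 kN·m
Load 3 — applied couple M₀=3 kN·m at a=12 m (b=L-a=8):
  R_A = 6M₀ab/L³ = 6·3·12·8/20³ = 27/125 kN
  M_A = M₀b(2a-b)/L² = 3·8·(2·12-8)/20² = 24/25 kN·m
  R_B = -6M₀ab/L³ = -6·3·12·8/20³ = -27/125 kN
  M_B = M₀a(2b-a)/L² = 3·12·(2·8-12)/20² = 9/25 kN·m
Load 4 — point force P=20 kN at a=5 m (b=L-a=15):
  R_A = Pb²(3a+b)/L³ = 20·15²·(3·5+15)/20³ = 135/8 kN
  M_A = Pab²/L² = 20·5·15²/20² = 225/4 kN·m
  R_B = Pa²(a+3b)/L³ = 20·5²·(5+3·15)/20³ = 25/8 kN
  M_B = -Pa²b/L² = -20·5²·15/20² = -75/4 kN·m
Superposition: R_A = 5091/1000 kN, M_A = -8837/300 kN·m, R_B = -65091/1000 kN, M_B = 16161/100 kN·m

R_A = 5091/1000 kN, M_A = -8837/300 kN·m, R_B = -65091/1000 kN, M_B = 16161/100 kN·m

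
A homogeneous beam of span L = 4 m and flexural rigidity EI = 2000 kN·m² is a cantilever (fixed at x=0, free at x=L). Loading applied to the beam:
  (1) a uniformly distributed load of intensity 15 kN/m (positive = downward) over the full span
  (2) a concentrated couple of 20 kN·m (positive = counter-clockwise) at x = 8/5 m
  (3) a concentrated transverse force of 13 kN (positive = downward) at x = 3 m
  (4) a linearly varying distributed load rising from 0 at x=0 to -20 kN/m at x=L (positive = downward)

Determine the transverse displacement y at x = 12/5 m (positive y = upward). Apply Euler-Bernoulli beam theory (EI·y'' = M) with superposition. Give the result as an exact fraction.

y(12/5) = -15979/781250 m

Load 1 — uniform load w=15 kN/m over full span:
  y_1 = -wx²(x²-4Lx+6L²)/(24EI) = -15·(12/5)²·((12/5)²-4·4·(12/5)+6·4²)/(24·2000) = -1782/15625 m
Load 2 — applied couple M₀=20 kN·m at a=8/5 m (b=L-a=12/5):
  y_2 = M₀a(2x-a)/(2EI)  [x>a] = 20·(8/5)·(2·(12/5)-(8/5))/(2·2000) = 16/625 m
Load 3 — point force P=13 kN at a=3 m (b=L-a=1):
  y_3 = -Px²(3a-x)/(6EI)  [x≤a] = -13·(12/5)²·(3·3-(12/5))/(6·2000) = -1287/31250 m
Load 4 — triangular load w₀=-20 kN/m (0→w₀ over full span):
  y_4 = (w₀Lx³/12-w₀L²x²/6-w₀x⁵/(120L))/EI = ((-20)·4·(12/5)³/12-(-20)·4²·(12/5)²/6-(-20)·(12/5)⁵/(120·4))/2000 = 42648/390625 m
Superposition: y = Σ y_i = -15979/781250 m ≈ -0.020453 m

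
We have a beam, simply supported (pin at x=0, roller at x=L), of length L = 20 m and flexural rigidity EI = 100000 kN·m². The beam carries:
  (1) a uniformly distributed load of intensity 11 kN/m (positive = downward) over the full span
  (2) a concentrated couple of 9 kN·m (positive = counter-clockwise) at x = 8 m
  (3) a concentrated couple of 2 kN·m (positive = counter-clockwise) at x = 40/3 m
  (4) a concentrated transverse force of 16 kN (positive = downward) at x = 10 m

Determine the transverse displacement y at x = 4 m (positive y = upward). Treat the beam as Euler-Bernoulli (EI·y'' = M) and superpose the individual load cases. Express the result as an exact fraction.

Load 1 — uniform load w=11 kN/m over full span:
  y_1 = -wx(L³-2Lx²+x³)/(24EI) = -11·4·(20³-2·20·4²+4³)/(24·100000) = -1276/9375 m
Load 2 — applied couple M₀=9 kN·m at a=8 m (b=L-a=12):
  y_2 = (M₀x³/(6L)+C₁x)/EI  [x≤a] with C₁=M₀(3b²-L²)/(6L)=12/5 = (9·4³/(6·20)+(12/5)·4)/100000 = 9/62500 m
Load 3 — applied couple M₀=2 kN·m at a=40/3 m (b=L-a=20/3):
  y_3 = (M₀x³/(6L)+C₁x)/EI  [x≤a] with C₁=M₀(3b²-L²)/(6L)=-40/9 = (2·4³/(6·20)+(-40/9)·4)/100000 = -47/281250 m
Load 4 — point force P=16 kN at a=10 m (b=L-a=10):
  y_4 = -Pbx(L²-b²-x²)/(6LEI)  [x≤a] = -16·10·4·(20²-10²-4²)/(6·20·100000) = -142/9375 m
Superposition: y = Σ y_i = -85093/562500 m ≈ -0.151276 m

y(4) = -85093/562500 m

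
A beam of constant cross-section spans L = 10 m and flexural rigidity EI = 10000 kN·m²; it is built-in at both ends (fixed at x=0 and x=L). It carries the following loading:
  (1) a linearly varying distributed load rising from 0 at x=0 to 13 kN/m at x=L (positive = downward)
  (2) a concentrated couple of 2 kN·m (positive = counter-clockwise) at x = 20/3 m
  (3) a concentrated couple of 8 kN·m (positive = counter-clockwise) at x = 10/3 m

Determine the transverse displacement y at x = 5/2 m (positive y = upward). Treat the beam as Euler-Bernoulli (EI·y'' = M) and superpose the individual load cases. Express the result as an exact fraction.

y(5/2) = -15539/1843200 m

Load 1 — triangular load w₀=13 kN/m (0→w₀ over full span):
  y_1 = -w₀x²(L-x)²(x+2L)/(120LEI) = -13·(5/2)²·(10-(5/2))²·((5/2)+2·10)/(120·10·10000) = -351/40960 m
Load 2 — applied couple M₀=2 kN·m at a=20/3 m (b=L-a=10/3):
  y_2 = (R_Ax³/6 - M_Ax²/2)/EI  [x≤a] with R_A=4/15, M_A=2/3 = ((4/15)·(5/2)³/6 - (2/3)·(5/2)²/2)/10000 = -1/7200 m
Load 3 — applied couple M₀=8 kN·m at a=10/3 m (b=L-a=20/3):
  y_3 = (R_Ax³/6 - M_Ax²/2)/EI  [x≤a] with R_A=16/15, M_A=0 = ((16/15)·(5/2)³/6 - 0·(5/2)²/2)/10000 = 1/3600 m
Superposition: y = Σ y_i = -15539/1843200 m ≈ -0.008430 m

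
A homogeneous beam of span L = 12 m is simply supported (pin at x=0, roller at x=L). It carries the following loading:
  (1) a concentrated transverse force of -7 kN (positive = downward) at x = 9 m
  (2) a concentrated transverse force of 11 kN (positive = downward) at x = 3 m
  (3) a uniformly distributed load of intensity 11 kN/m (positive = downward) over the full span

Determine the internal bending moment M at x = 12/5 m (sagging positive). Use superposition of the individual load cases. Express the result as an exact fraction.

M(12/5) = 3558/25 kN·m

Load 1 — point force P=-7 kN at a=9 m (b=L-a=3):
  M_1 = Pbx/L  [x≤a] = (-7)·3·(12/5)/12 = -21/5 kN·m
Load 2 — point force P=11 kN at a=3 m (b=L-a=9):
  M_2 = Pbx/L  [x≤a] = 11·9·(12/5)/12 = 99/5 kN·m
Load 3 — uniform load w=11 kN/m over full span:
  M_3 = wx(L-x)/2 = 11·(12/5)·(12-(12/5))/2 = 3168/25 kN·m
Superposition: M = Σ M_i = 3558/25 kN·m ≈ 142.320000 kN·m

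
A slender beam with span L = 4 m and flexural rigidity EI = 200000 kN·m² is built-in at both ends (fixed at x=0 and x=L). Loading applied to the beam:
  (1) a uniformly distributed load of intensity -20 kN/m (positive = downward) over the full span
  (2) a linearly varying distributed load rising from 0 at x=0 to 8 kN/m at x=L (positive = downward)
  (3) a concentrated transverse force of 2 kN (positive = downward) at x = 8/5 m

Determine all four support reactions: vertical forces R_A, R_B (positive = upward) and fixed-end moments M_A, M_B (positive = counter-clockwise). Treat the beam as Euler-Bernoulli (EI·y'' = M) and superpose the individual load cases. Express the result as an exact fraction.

R_A = -4238/125 kN, M_A = -2656/125 kN·m, R_B = -3512/125 kN, M_B = 7312/375 kN·m

Load 1 — uniform load w=-20 kN/m over full span:
  R_A = wL/2 = (-20)·4/2 = -40 kN
  M_A = wL²/12 = (-20)·4²/12 = -80/3 kN·m
  R_B = wL/2 = (-20)·4/2 = -40 kN
  M_B = -wL²/12 = -(-20)·4²/12 = 80/3 kN·m
Load 2 — triangular load w₀=8 kN/m (0→w₀ over full span):
  R_A = 3w₀L/20 = 3·8·4/20 = 24/5 kN
  M_A = w₀L²/30 = 8·4²/30 = 64/15 kN·m
  R_B = 7w₀L/20 = 7·8·4/20 = 56/5 kN
  M_B = -w₀L²/20 = -8·4²/20 = -32/5 kN·m
Load 3 — point force P=2 kN at a=8/5 m (b=L-a=12/5):
  R_A = Pb²(3a+b)/L³ = 2·(12/5)²·(3·(8/5)+(12/5))/4³ = 162/125 kN
  M_A = Pab²/L² = 2·(8/5)·(12/5)²/4² = 144/125 kN·m
  R_B = Pa²(a+3b)/L³ = 2·(8/5)²·((8/5)+3·(12/5))/4³ = 88/125 kN
  M_B = -Pa²b/L² = -2·(8/5)²·(12/5)/4² = -96/125 kN·m
Superposition: R_A = -4238/125 kN, M_A = -2656/125 kN·m, R_B = -3512/125 kN, M_B = 7312/375 kN·m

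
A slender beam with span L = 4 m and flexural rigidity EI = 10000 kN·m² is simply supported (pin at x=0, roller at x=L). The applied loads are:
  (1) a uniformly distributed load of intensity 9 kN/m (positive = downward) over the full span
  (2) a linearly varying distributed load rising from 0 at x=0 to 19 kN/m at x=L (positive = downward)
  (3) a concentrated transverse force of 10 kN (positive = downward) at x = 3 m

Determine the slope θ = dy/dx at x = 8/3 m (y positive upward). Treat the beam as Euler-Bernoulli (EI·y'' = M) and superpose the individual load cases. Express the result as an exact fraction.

Load 1 — uniform load w=9 kN/m over full span:
  θ_1 = -w(L³-6Lx²+4x³)/(24EI) = -9·(4³-6·4·(8/3)²+4·(8/3)³)/(24·10000) = 13/11250 rad
Load 2 — triangular load w₀=19 kN/m (0→w₀ over full span):
  θ_2 = -w₀(7L⁴-30L²x²+15x⁴)/(360LEI) = -19·(7·4⁴-30·4²·(8/3)²+15·(8/3)⁴)/(360·4·10000) = 1729/1518750 rad
Load 3 — point force P=10 kN at a=3 m (b=L-a=1):
  θ_3 = -Pb(L²-b²-3x²)/(6LEI)  [x≤a] = -10·1·(4²-1²-3·(8/3)²)/(6·4·10000) = 19/72000 rad
Superposition: θ = Σ θ_i = 124313/48600000 rad ≈ 0.002558 rad

θ(8/3) = 124313/48600000 rad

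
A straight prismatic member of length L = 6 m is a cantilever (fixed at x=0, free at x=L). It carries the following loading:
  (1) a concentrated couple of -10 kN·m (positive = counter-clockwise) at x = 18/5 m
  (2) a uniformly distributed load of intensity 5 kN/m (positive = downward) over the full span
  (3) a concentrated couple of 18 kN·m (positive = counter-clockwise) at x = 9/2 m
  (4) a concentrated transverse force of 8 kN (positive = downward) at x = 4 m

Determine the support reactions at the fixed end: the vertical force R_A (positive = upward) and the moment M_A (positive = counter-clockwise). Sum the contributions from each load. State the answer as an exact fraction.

Load 1 — applied couple M₀=-10 kN·m at a=18/5 m (b=L-a=12/5):
  R_A = 0 kN
  M_A = -M₀ = -(-10) = 10 kN·m
Load 2 — uniform load w=5 kN/m over full span:
  R_A = wL = 5·6 = 30 kN
  M_A = wL²/2 = 5·6²/2 = 90 kN·m
Load 3 — applied couple M₀=18 kN·m at a=9/2 m (b=L-a=3/2):
  R_A = 0 kN
  M_A = -M₀ = -18 kN·m
Load 4 — point force P=8 kN at a=4 m (b=L-a=2):
  R_A = P = 8 kN
  M_A = Pa = 8·4 = 32 kN·m
Superposition: R_A = 38 kN, M_A = 114 kN·m

R_A = 38 kN, M_A = 114 kN·m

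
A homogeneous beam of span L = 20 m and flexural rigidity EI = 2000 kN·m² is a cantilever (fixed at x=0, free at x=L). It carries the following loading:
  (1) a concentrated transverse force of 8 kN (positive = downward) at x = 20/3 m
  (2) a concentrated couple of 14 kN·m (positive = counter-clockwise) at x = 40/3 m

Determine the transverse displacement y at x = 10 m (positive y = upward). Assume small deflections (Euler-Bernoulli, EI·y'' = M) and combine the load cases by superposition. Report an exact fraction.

y(10) = -553/1620 m

Load 1 — point force P=8 kN at a=20/3 m (b=L-a=40/3):
  y_1 = -Pa²(3x-a)/(6EI)  [x>a] = -8·(20/3)²·(3·10-(20/3))/(6·2000) = -56/81 m
Load 2 — applied couple M₀=14 kN·m at a=40/3 m (b=L-a=20/3):
  y_2 = M₀x²/(2EI)  [x≤a] = 14·10²/(2·2000) = 7/20 m
Superposition: y = Σ y_i = -553/1620 m ≈ -0.341358 m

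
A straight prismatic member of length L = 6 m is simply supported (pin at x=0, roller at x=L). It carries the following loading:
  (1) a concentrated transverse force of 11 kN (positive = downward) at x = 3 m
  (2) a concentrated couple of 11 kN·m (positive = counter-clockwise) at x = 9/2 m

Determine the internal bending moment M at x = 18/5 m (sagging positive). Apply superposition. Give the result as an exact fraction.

M(18/5) = 99/5 kN·m

Load 1 — point force P=11 kN at a=3 m (b=L-a=3):
  M_1 = Pa(L-x)/L  [x>a] = 11·3·(6-(18/5))/6 = 66/5 kN·m
Load 2 — applied couple M₀=11 kN·m at a=9/2 m (b=L-a=3/2):
  M_2 = M₀x/L  [x≤a] = 11·(18/5)/6 = 33/5 kN·m
Superposition: M = Σ M_i = 99/5 kN·m ≈ 19.800000 kN·m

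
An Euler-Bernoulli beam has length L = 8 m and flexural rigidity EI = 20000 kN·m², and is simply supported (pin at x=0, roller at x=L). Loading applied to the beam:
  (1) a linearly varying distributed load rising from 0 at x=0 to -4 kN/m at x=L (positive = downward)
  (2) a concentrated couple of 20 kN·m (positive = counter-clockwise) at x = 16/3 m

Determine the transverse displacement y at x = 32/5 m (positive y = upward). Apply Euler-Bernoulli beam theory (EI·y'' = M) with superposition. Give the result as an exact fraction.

y(32/5) = 222608/87890625 m

Load 1 — triangular load w₀=-4 kN/m (0→w₀ over full span):
  y_1 = -w₀x(7L⁴-10L²x²+3x⁴)/(360LEI) = -(-4)·(32/5)·(7·8⁴-10·8²·(32/5)²+3·(32/5)⁴)/(360·8·20000) = 32512/9765625 m
Load 2 — applied couple M₀=20 kN·m at a=16/3 m (b=L-a=8/3):
  y_2 = (M₀x³/(6L)-M₀(x-a)²/2+C₁x)/EI  [x>a] with C₁=M₀(3b²-L²)/(6L)=-160/9 = (20·(32/5)³/(6·8)-20·((32/5)-(16/3))²/2+(-160/9)·(32/5))/20000 = -112/140625 m
Superposition: y = Σ y_i = 222608/87890625 m ≈ 0.002533 m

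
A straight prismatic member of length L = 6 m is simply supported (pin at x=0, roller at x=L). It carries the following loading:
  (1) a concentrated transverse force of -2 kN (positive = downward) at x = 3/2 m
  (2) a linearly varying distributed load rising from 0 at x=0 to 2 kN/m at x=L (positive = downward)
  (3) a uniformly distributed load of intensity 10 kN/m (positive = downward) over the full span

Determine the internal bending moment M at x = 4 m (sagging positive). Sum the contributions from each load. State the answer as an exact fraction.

Load 1 — point force P=-2 kN at a=3/2 m (b=L-a=9/2):
  M_1 = Pa(L-x)/L  [x>a] = (-2)·(3/2)·(6-4)/6 = -1 kN·m
Load 2 — triangular load w₀=2 kN/m (0→w₀ over full span):
  M_2 = w₀Lx/6 - w₀x³/(6L) = 2·6·4/6 - 2·4³/(6·6) = 40/9 kN·m
Load 3 — uniform load w=10 kN/m over full span:
  M_3 = wx(L-x)/2 = 10·4·(6-4)/2 = 40 kN·m
Superposition: M = Σ M_i = 391/9 kN·m ≈ 43.444444 kN·m

M(4) = 391/9 kN·m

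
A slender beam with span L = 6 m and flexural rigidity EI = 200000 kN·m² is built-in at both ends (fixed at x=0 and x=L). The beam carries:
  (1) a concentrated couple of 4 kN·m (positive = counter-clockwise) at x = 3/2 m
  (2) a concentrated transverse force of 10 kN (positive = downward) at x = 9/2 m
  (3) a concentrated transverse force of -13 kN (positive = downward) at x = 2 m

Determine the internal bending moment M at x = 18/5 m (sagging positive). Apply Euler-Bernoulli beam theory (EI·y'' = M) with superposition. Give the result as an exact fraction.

Load 1 — applied couple M₀=4 kN·m at a=3/2 m (b=L-a=9/2):
  M_1 = R_Ax - M_A - M₀  [x>a] with R_A=3/4, M_A=-3/4 = (3/4)·(18/5) - (-3/4) - 4 = -11/20 kN·m
Load 2 — point force P=10 kN at a=9/2 m (b=L-a=3/2):
  M_2 = Pb²(3a+b)x/L³ - Pab²/L²  [x≤a] = 10·(3/2)²·(3·(9/2)+(3/2))·(18/5)/6³ - 10·(9/2)·(3/2)²/6² = 45/16 kN·m
Load 3 — point force P=-13 kN at a=2 m (b=L-a=4):
  M_3 = Pa²(a+3b)(L-x)/L³ - Pa²b/L²  [x>a] = (-13)·2²·(2+3·4)·(6-(18/5))/6³ - (-13)·2²·4/6² = -104/45 kN·m
Superposition: M = Σ M_i = -7/144 kN·m ≈ -0.048611 kN·m

M(18/5) = -7/144 kN·m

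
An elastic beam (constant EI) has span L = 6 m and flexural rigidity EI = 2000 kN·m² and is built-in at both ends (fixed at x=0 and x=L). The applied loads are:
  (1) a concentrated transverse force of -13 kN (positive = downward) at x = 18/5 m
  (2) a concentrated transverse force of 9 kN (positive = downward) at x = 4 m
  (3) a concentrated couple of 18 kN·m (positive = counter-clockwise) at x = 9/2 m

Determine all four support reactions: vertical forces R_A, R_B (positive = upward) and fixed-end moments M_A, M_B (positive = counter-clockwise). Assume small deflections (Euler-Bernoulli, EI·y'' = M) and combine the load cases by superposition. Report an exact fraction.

Load 1 — point force P=-13 kN at a=18/5 m (b=L-a=12/5):
  R_A = Pb²(3a+b)/L³ = (-13)·(12/5)²·(3·(18/5)+(12/5))/6³ = -572/125 kN
  M_A = Pab²/L² = (-13)·(18/5)·(12/5)²/6² = -936/125 kN·m
  R_B = Pa²(a+3b)/L³ = (-13)·(18/5)²·((18/5)+3·(12/5))/6³ = -1053/125 kN
  M_B = -Pa²b/L² = -(-13)·(18/5)²·(12/5)/6² = 1404/125 kN·m
Load 2 — point force P=9 kN at a=4 m (b=L-a=2):
  R_A = Pb²(3a+b)/L³ = 9·2²·(3·4+2)/6³ = 7/3 kN
  M_A = Pab²/L² = 9·4·2²/6² = 4 kN·m
  R_B = Pa²(a+3b)/L³ = 9·4²·(4+3·2)/6³ = 20/3 kN
  M_B = -Pa²b/L² = -9·4²·2/6² = -8 kN·m
Load 3 — applied couple M₀=18 kN·m at a=9/2 m (b=L-a=3/2):
  R_A = 6M₀ab/L³ = 6·18·(9/2)·(3/2)/6³ = 27/8 kN
  M_A = M₀b(2a-b)/L² = 18·(3/2)·(2·(9/2)-(3/2))/6² = 45/8 kN·m
  R_B = -6M₀ab/L³ = -6·18·(9/2)·(3/2)/6³ = -27/8 kN
  M_B = M₀a(2b-a)/L² = 18·(9/2)·(2·(3/2)-(9/2))/6² = -27/8 kN·m
Superposition: R_A = 3397/3000 kN, M_A = 2137/1000 kN·m, R_B = -15397/3000 kN, M_B = -143/1000 kN·m

R_A = 3397/3000 kN, M_A = 2137/1000 kN·m, R_B = -15397/3000 kN, M_B = -143/1000 kN·m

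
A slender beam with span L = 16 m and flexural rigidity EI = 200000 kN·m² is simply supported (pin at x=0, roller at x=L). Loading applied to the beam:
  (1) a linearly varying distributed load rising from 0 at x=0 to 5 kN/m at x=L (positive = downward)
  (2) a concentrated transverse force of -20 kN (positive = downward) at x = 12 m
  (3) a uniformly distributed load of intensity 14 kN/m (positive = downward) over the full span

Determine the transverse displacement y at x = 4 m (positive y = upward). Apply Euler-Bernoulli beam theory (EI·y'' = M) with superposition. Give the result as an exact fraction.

Load 1 — triangular load w₀=5 kN/m (0→w₀ over full span):
  y_1 = -w₀x(7L⁴-10L²x²+3x⁴)/(360LEI) = -5·4·(7·16⁴-10·16²·4²+3·4⁴)/(360·16·200000) = -109/15000 m
Load 2 — point force P=-20 kN at a=12 m (b=L-a=4):
  y_2 = -Pbx(L²-b²-x²)/(6LEI)  [x≤a] = -(-20)·4·4·(16²-4²-4²)/(6·16·200000) = 7/1875 m
Load 3 — uniform load w=14 kN/m over full span:
  y_3 = -wx(L³-2Lx²+x³)/(24EI) = -14·4·(16³-2·16·4²+4³)/(24·200000) = -133/3125 m
Superposition: y = Σ y_i = -3457/75000 m ≈ -0.046093 m

y(4) = -3457/75000 m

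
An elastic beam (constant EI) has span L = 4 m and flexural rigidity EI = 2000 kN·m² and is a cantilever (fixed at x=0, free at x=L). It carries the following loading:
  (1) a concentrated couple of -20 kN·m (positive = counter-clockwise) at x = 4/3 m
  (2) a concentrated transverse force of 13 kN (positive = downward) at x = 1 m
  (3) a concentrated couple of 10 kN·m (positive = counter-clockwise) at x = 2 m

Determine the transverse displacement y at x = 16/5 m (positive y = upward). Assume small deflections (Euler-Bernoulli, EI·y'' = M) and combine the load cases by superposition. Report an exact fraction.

y(16/5) = -3797/180000 m

Load 1 — applied couple M₀=-20 kN·m at a=4/3 m (b=L-a=8/3):
  y_1 = M₀a(2x-a)/(2EI)  [x>a] = (-20)·(4/3)·(2·(16/5)-(4/3))/(2·2000) = -38/1125 m
Load 2 — point force P=13 kN at a=1 m (b=L-a=3):
  y_2 = -Pa²(3x-a)/(6EI)  [x>a] = -13·1²·(3·(16/5)-1)/(6·2000) = -559/60000 m
Load 3 — applied couple M₀=10 kN·m at a=2 m (b=L-a=2):
  y_3 = M₀a(2x-a)/(2EI)  [x>a] = 10·2·(2·(16/5)-2)/(2·2000) = 11/500 m
Superposition: y = Σ y_i = -3797/180000 m ≈ -0.021094 m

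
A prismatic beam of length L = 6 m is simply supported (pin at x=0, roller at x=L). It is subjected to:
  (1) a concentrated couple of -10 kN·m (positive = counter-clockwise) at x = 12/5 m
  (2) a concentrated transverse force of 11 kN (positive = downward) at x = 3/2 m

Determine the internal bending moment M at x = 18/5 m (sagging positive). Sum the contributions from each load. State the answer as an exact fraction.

M(18/5) = 53/5 kN·m

Load 1 — applied couple M₀=-10 kN·m at a=12/5 m (b=L-a=18/5):
  M_1 = M₀x/L - M₀  [x>a] = (-10)·(18/5)/6 - (-10) = 4 kN·m
Load 2 — point force P=11 kN at a=3/2 m (b=L-a=9/2):
  M_2 = Pa(L-x)/L  [x>a] = 11·(3/2)·(6-(18/5))/6 = 33/5 kN·m
Superposition: M = Σ M_i = 53/5 kN·m ≈ 10.600000 kN·m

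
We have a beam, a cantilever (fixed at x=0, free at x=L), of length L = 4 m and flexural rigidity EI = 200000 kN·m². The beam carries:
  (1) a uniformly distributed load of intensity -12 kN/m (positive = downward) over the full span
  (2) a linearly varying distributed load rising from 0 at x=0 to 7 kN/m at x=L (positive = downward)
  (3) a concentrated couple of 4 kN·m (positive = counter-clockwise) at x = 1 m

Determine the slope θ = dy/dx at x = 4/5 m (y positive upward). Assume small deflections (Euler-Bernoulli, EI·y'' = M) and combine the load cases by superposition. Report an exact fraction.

θ(4/5) = 9433/46875000 rad

Load 1 — uniform load w=-12 kN/m over full span:
  θ_1 = -wx(x²-3Lx+3L²)/(6EI) = -(-12)·(4/5)·((4/5)²-3·4·(4/5)+3·4²)/(6·200000) = 122/390625 rad
Load 2 — triangular load w₀=7 kN/m (0→w₀ over full span):
  θ_2 = (w₀Lx²/4-w₀L²x/3-w₀x⁴/(24L))/EI = (7·4·(4/5)²/4-7·4²·(4/5)/3-7·(4/5)⁴/(24·4))/200000 = -5957/46875000 rad
Load 3 — applied couple M₀=4 kN·m at a=1 m (b=L-a=3):
  θ_3 = M₀x/EI  [x≤a] = 4·(4/5)/200000 = 1/62500 rad
Superposition: θ = Σ θ_i = 9433/46875000 rad ≈ 0.000201 rad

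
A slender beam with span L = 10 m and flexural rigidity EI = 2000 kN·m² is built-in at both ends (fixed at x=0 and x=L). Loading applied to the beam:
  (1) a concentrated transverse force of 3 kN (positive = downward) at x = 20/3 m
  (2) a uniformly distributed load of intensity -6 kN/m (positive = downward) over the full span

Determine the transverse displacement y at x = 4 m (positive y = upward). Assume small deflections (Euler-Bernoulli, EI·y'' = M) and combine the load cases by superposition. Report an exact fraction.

y(4) = 227/3375 m

Load 1 — point force P=3 kN at a=20/3 m (b=L-a=10/3):
  y_1 = -Pb²x²(3aL-(3a+b)x)/(6L³EI)  [x≤a] = -3·(10/3)²·4²·(3·(20/3)·10-(3·(20/3)+(10/3))·4)/(6·10³·2000) = -16/3375 m
Load 2 — uniform load w=-6 kN/m over full span:
  y_2 = -wx²(L-x)²/(24EI) = -(-6)·4²·(10-4)²/(24·2000) = 9/125 m
Superposition: y = Σ y_i = 227/3375 m ≈ 0.067259 m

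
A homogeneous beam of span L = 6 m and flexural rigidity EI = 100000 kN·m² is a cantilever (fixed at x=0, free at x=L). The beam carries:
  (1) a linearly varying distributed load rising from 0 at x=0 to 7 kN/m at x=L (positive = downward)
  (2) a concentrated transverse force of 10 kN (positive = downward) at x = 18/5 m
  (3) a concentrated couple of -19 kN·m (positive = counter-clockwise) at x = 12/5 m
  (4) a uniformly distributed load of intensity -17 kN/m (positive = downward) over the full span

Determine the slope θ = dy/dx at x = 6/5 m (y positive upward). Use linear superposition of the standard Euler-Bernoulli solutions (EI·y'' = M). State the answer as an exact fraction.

Load 1 — triangular load w₀=7 kN/m (0→w₀ over full span):
  θ_1 = (w₀Lx²/4-w₀L²x/3-w₀x⁴/(24L))/EI = (7·6·(6/5)²/4-7·6²·(6/5)/3-7·(6/5)⁴/(24·6))/100000 = -53613/62500000 rad
Load 2 — point force P=10 kN at a=18/5 m (b=L-a=12/5):
  θ_2 = -Px(2a-x)/(2EI)  [x≤a] = -10·(6/5)·(2·(18/5)-(6/5))/(2·100000) = -9/25000 rad
Load 3 — applied couple M₀=-19 kN·m at a=12/5 m (b=L-a=18/5):
  θ_3 = M₀x/EI  [x≤a] = (-19)·(6/5)/100000 = -57/250000 rad
Load 4 — uniform load w=-17 kN/m over full span:
  θ_4 = -wx(x²-3Lx+3L²)/(6EI) = -(-17)·(6/5)·((6/5)²-3·6·(6/5)+3·6²)/(6·100000) = 9333/3125000 rad
Superposition: θ = Σ θ_i = 96297/62500000 rad ≈ 0.001541 rad

θ(6/5) = 96297/62500000 rad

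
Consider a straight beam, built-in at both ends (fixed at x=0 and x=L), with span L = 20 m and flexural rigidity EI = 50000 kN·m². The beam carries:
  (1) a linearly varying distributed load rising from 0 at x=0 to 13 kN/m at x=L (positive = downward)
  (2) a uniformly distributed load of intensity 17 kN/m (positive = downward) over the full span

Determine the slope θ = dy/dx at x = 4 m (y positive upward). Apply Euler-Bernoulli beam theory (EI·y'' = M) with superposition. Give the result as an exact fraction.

θ(4) = -1384/46875 rad

Load 1 — triangular load w₀=13 kN/m (0→w₀ over full span):
  θ_1 = -w₀(2x(L-x)(L-2x)(x+2L)+x²(L-x)²)/(120LEI) = -13·(2·4·(20-4)·(20-2·4)·(4+2·20)+4²·(20-4)²)/(120·20·50000) = -364/46875 rad
Load 2 — uniform load w=17 kN/m over full span:
  θ_2 = -wx(L-x)(L-2x)/(12EI) = -17·4·(20-4)·(20-2·4)/(12·50000) = -68/3125 rad
Superposition: θ = Σ θ_i = -1384/46875 rad ≈ -0.029525 rad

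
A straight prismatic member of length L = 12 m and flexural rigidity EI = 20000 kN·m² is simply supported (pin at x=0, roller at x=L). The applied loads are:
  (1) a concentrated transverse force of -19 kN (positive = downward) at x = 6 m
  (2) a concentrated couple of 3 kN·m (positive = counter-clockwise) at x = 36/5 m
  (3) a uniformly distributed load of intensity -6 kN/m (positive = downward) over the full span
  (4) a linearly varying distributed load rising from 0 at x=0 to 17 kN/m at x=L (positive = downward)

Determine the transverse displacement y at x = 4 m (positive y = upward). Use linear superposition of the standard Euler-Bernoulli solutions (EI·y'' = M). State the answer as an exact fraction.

Load 1 — point force P=-19 kN at a=6 m (b=L-a=6):
  y_1 = -Pbx(L²-b²-x²)/(6LEI)  [x≤a] = -(-19)·6·4·(12²-6²-4²)/(6·12·20000) = 437/15000 m
Load 2 — applied couple M₀=3 kN·m at a=36/5 m (b=L-a=24/5):
  y_2 = (M₀x³/(6L)+C₁x)/EI  [x≤a] with C₁=M₀(3b²-L²)/(6L)=-78/25 = (3·4³/(6·12)+(-78/25)·4)/20000 = -23/46875 m
Load 3 — uniform load w=-6 kN/m over full span:
  y_3 = -wx(L³-2Lx²+x³)/(24EI) = -(-6)·4·(12³-2·12·4²+4³)/(24·20000) = 44/625 m
Load 4 — triangular load w₀=17 kN/m (0→w₀ over full span):
  y_4 = -w₀x(7L⁴-10L²x²+3x⁴)/(360LEI) = -17·4·(7·12⁴-10·12²·4²+3·4⁴)/(360·12·20000) = -544/5625 m
Superposition: y = Σ y_i = 2623/1125000 m ≈ 0.002332 m

y(4) = 2623/1125000 m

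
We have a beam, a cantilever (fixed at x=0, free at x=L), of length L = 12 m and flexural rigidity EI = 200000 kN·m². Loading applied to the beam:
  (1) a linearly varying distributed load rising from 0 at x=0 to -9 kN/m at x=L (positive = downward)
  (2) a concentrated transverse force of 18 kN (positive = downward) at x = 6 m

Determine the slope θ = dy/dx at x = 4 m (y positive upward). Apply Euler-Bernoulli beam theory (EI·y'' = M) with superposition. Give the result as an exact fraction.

θ(4) = 127/25000 rad

Load 1 — triangular load w₀=-9 kN/m (0→w₀ over full span):
  θ_1 = (w₀Lx²/4-w₀L²x/3-w₀x⁴/(24L))/EI = ((-9)·12·4²/4-(-9)·12²·4/3-(-9)·4⁴/(24·12))/200000 = 163/25000 rad
Load 2 — point force P=18 kN at a=6 m (b=L-a=6):
  θ_2 = -Px(2a-x)/(2EI)  [x≤a] = -18·4·(2·6-4)/(2·200000) = -9/6250 rad
Superposition: θ = Σ θ_i = 127/25000 rad ≈ 0.005080 rad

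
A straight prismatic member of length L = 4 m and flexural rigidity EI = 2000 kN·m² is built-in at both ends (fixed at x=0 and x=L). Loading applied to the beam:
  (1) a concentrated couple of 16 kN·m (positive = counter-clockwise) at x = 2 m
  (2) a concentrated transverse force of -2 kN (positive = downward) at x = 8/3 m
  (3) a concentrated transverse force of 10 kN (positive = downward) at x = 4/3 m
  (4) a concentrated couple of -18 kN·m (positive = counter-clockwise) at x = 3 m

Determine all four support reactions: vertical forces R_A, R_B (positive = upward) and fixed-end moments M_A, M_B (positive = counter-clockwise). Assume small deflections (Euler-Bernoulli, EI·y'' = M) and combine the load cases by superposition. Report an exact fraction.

R_A = 1127/144 kN, M_A = 89/24 kN·m, R_B = 25/144 kN, M_B = 403/72 kN·m

Load 1 — applied couple M₀=16 kN·m at a=2 m (b=L-a=2):
  R_A = 6M₀ab/L³ = 6·16·2·2/4³ = 6 kN
  M_A = M₀b(2a-b)/L² = 16·2·(2·2-2)/4² = 4 kN·m
  R_B = -6M₀ab/L³ = -6·16·2·2/4³ = -6 kN
  M_B = M₀a(2b-a)/L² = 16·2·(2·2-2)/4² = 4 kN·m
Load 2 — point force P=-2 kN at a=8/3 m (b=L-a=4/3):
  R_A = Pb²(3a+b)/L³ = (-2)·(4/3)²·(3·(8/3)+(4/3))/4³ = -14/27 kN
  M_A = Pab²/L² = (-2)·(8/3)·(4/3)²/4² = -16/27 kN·m
  R_B = Pa²(a+3b)/L³ = (-2)·(8/3)²·((8/3)+3·(4/3))/4³ = -40/27 kN
  M_B = -Pa²b/L² = -(-2)·(8/3)²·(4/3)/4² = 32/27 kN·m
Load 3 — point force P=10 kN at a=4/3 m (b=L-a=8/3):
  R_A = Pb²(3a+b)/L³ = 10·(8/3)²·(3·(4/3)+(8/3))/4³ = 200/27 kN
  M_A = Pab²/L² = 10·(4/3)·(8/3)²/4² = 160/27 kN·m
  R_B = Pa²(a+3b)/L³ = 10·(4/3)²·((4/3)+3·(8/3))/4³ = 70/27 kN
  M_B = -Pa²b/L² = -10·(4/3)²·(8/3)/4² = -80/27 kN·m
Load 4 — applied couple M₀=-18 kN·m at a=3 m (b=L-a=1):
  R_A = 6M₀ab/L³ = 6·(-18)·3·1/4³ = -81/16 kN
  M_A = M₀b(2a-b)/L² = (-18)·1·(2·3-1)/4² = -45/8 kN·m
  R_B = -6M₀ab/L³ = -6·(-18)·3·1/4³ = 81/16 kN
  M_B = M₀a(2b-a)/L² = (-18)·3·(2·1-3)/4² = 27/8 kN·m
Superposition: R_A = 1127/144 kN, M_A = 89/24 kN·m, R_B = 25/144 kN, M_B = 403/72 kN·m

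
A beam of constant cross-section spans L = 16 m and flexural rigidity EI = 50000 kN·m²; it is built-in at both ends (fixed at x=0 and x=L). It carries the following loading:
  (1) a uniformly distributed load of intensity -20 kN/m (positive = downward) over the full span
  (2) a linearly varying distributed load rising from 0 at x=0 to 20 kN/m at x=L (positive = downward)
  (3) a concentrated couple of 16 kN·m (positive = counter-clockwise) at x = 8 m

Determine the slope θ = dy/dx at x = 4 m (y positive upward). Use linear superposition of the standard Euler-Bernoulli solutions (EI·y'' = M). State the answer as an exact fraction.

Load 1 — uniform load w=-20 kN/m over full span:
  θ_1 = -wx(L-x)(L-2x)/(12EI) = -(-20)·4·(16-4)·(16-2·4)/(12·50000) = 8/625 rad
Load 2 — triangular load w₀=20 kN/m (0→w₀ over full span):
  θ_2 = -w₀(2x(L-x)(L-2x)(x+2L)+x²(L-x)²)/(120LEI) = -20·(2·4·(16-4)·(16-2·4)·(4+2·16)+4²·(16-4)²)/(120·16·50000) = -39/6250 rad
Load 3 — applied couple M₀=16 kN·m at a=8 m (b=L-a=8):
  θ_3 = (R_Ax²/2 - M_Ax)/EI  [x≤a] with R_A=3/2, M_A=4 = ((3/2)·4²/2 - 4·4)/50000 = -1/12500 rad
Superposition: θ = Σ θ_i = 81/12500 rad ≈ 0.006480 rad

θ(4) = 81/12500 rad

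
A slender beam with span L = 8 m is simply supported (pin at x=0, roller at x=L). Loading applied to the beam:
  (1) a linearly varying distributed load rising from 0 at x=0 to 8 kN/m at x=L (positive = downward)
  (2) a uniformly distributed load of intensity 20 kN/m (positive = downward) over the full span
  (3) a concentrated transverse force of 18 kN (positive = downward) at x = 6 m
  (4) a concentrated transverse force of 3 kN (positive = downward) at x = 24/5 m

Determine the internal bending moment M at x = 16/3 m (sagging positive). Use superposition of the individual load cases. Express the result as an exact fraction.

Load 1 — triangular load w₀=8 kN/m (0→w₀ over full span):
  M_1 = w₀Lx/6 - w₀x³/(6L) = 8·8·(16/3)/6 - 8·(16/3)³/(6·8) = 2560/81 kN·m
Load 2 — uniform load w=20 kN/m over full span:
  M_2 = wx(L-x)/2 = 20·(16/3)·(8-(16/3))/2 = 1280/9 kN·m
Load 3 — point force P=18 kN at a=6 m (b=L-a=2):
  M_3 = Pbx/L  [x≤a] = 18·2·(16/3)/8 = 24 kN·m
Load 4 — point force P=3 kN at a=24/5 m (b=L-a=16/5):
  M_4 = Pa(L-x)/L  [x>a] = 3·(24/5)·(8-(16/3))/8 = 24/5 kN·m
Superposition: M = Σ M_i = 82064/405 kN·m ≈ 202.627160 kN·m

M(16/3) = 82064/405 kN·m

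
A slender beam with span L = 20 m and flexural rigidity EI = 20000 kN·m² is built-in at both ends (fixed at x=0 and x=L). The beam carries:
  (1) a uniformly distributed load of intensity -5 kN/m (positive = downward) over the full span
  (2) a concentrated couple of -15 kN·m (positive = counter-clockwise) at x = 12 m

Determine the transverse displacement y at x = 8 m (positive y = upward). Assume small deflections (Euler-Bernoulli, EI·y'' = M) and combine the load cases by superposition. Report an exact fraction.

y(8) = 1548/15625 m

Load 1 — uniform load w=-5 kN/m over full span:
  y_1 = -wx²(L-x)²/(24EI) = -(-5)·8²·(20-8)²/(24·20000) = 12/125 m
Load 2 — applied couple M₀=-15 kN·m at a=12 m (b=L-a=8):
  y_2 = (R_Ax³/6 - M_Ax²/2)/EI  [x≤a] with R_A=-27/25, M_A=-24/5 = ((-27/25)·8³/6 - (-24/5)·8²/2)/20000 = 48/15625 m
Superposition: y = Σ y_i = 1548/15625 m ≈ 0.099072 m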